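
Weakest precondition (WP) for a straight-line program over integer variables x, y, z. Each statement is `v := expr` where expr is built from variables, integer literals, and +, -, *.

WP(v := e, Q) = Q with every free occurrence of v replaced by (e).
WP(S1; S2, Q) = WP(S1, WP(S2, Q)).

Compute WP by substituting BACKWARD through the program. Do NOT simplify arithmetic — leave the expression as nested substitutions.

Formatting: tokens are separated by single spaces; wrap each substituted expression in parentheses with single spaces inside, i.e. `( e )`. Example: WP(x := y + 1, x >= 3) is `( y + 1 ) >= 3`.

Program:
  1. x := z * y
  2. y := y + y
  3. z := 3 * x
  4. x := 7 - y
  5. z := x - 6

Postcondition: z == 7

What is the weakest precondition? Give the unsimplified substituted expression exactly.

post: z == 7
stmt 5: z := x - 6  -- replace 1 occurrence(s) of z with (x - 6)
  => ( x - 6 ) == 7
stmt 4: x := 7 - y  -- replace 1 occurrence(s) of x with (7 - y)
  => ( ( 7 - y ) - 6 ) == 7
stmt 3: z := 3 * x  -- replace 0 occurrence(s) of z with (3 * x)
  => ( ( 7 - y ) - 6 ) == 7
stmt 2: y := y + y  -- replace 1 occurrence(s) of y with (y + y)
  => ( ( 7 - ( y + y ) ) - 6 ) == 7
stmt 1: x := z * y  -- replace 0 occurrence(s) of x with (z * y)
  => ( ( 7 - ( y + y ) ) - 6 ) == 7

Answer: ( ( 7 - ( y + y ) ) - 6 ) == 7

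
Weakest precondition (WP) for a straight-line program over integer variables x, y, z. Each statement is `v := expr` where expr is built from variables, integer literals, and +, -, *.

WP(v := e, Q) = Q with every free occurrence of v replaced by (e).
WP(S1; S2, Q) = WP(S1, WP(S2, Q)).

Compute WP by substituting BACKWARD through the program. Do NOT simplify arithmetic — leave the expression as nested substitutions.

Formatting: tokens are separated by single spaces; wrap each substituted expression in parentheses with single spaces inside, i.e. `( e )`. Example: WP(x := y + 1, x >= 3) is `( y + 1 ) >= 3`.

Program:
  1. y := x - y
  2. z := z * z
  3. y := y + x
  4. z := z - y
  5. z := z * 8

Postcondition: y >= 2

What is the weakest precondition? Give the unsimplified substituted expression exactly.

Answer: ( ( x - y ) + x ) >= 2

Derivation:
post: y >= 2
stmt 5: z := z * 8  -- replace 0 occurrence(s) of z with (z * 8)
  => y >= 2
stmt 4: z := z - y  -- replace 0 occurrence(s) of z with (z - y)
  => y >= 2
stmt 3: y := y + x  -- replace 1 occurrence(s) of y with (y + x)
  => ( y + x ) >= 2
stmt 2: z := z * z  -- replace 0 occurrence(s) of z with (z * z)
  => ( y + x ) >= 2
stmt 1: y := x - y  -- replace 1 occurrence(s) of y with (x - y)
  => ( ( x - y ) + x ) >= 2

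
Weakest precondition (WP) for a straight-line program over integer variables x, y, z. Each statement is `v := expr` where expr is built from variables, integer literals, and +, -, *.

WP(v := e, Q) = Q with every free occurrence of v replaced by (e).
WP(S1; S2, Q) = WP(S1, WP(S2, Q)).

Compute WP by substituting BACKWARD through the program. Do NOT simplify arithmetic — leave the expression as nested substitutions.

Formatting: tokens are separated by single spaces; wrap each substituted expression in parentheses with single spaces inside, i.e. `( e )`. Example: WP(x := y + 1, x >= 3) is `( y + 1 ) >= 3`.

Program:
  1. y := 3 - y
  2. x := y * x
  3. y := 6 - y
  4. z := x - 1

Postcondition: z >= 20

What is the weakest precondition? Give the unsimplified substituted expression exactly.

post: z >= 20
stmt 4: z := x - 1  -- replace 1 occurrence(s) of z with (x - 1)
  => ( x - 1 ) >= 20
stmt 3: y := 6 - y  -- replace 0 occurrence(s) of y with (6 - y)
  => ( x - 1 ) >= 20
stmt 2: x := y * x  -- replace 1 occurrence(s) of x with (y * x)
  => ( ( y * x ) - 1 ) >= 20
stmt 1: y := 3 - y  -- replace 1 occurrence(s) of y with (3 - y)
  => ( ( ( 3 - y ) * x ) - 1 ) >= 20

Answer: ( ( ( 3 - y ) * x ) - 1 ) >= 20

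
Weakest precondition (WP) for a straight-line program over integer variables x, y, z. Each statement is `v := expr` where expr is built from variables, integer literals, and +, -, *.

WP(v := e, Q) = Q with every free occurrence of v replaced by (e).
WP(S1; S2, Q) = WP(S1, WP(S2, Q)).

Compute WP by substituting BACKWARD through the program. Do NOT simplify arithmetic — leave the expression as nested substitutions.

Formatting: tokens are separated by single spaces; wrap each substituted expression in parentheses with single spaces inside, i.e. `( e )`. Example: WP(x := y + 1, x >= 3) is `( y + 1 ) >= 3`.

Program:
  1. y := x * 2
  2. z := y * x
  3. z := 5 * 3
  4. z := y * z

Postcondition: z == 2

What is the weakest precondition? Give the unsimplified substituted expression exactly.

post: z == 2
stmt 4: z := y * z  -- replace 1 occurrence(s) of z with (y * z)
  => ( y * z ) == 2
stmt 3: z := 5 * 3  -- replace 1 occurrence(s) of z with (5 * 3)
  => ( y * ( 5 * 3 ) ) == 2
stmt 2: z := y * x  -- replace 0 occurrence(s) of z with (y * x)
  => ( y * ( 5 * 3 ) ) == 2
stmt 1: y := x * 2  -- replace 1 occurrence(s) of y with (x * 2)
  => ( ( x * 2 ) * ( 5 * 3 ) ) == 2

Answer: ( ( x * 2 ) * ( 5 * 3 ) ) == 2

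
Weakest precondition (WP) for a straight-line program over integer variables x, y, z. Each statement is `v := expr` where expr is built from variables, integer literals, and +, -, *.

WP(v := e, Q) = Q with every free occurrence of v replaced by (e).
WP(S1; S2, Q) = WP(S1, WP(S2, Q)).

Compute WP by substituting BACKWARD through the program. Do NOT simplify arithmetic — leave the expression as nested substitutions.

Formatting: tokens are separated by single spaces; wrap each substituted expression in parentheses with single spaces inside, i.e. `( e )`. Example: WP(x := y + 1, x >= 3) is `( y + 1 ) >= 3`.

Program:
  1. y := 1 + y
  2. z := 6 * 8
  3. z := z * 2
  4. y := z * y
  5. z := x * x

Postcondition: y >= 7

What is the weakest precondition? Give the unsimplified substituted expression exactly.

Answer: ( ( ( 6 * 8 ) * 2 ) * ( 1 + y ) ) >= 7

Derivation:
post: y >= 7
stmt 5: z := x * x  -- replace 0 occurrence(s) of z with (x * x)
  => y >= 7
stmt 4: y := z * y  -- replace 1 occurrence(s) of y with (z * y)
  => ( z * y ) >= 7
stmt 3: z := z * 2  -- replace 1 occurrence(s) of z with (z * 2)
  => ( ( z * 2 ) * y ) >= 7
stmt 2: z := 6 * 8  -- replace 1 occurrence(s) of z with (6 * 8)
  => ( ( ( 6 * 8 ) * 2 ) * y ) >= 7
stmt 1: y := 1 + y  -- replace 1 occurrence(s) of y with (1 + y)
  => ( ( ( 6 * 8 ) * 2 ) * ( 1 + y ) ) >= 7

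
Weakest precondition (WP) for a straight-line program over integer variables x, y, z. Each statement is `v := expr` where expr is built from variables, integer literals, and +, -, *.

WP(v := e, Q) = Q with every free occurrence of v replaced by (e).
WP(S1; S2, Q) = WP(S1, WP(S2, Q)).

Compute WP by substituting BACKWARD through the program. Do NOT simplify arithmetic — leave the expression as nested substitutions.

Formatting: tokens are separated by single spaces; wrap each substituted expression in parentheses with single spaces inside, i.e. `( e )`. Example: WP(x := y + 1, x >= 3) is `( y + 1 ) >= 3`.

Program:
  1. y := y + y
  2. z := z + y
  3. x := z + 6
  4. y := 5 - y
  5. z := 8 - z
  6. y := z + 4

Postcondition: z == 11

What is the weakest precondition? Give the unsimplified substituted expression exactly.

Answer: ( 8 - ( z + ( y + y ) ) ) == 11

Derivation:
post: z == 11
stmt 6: y := z + 4  -- replace 0 occurrence(s) of y with (z + 4)
  => z == 11
stmt 5: z := 8 - z  -- replace 1 occurrence(s) of z with (8 - z)
  => ( 8 - z ) == 11
stmt 4: y := 5 - y  -- replace 0 occurrence(s) of y with (5 - y)
  => ( 8 - z ) == 11
stmt 3: x := z + 6  -- replace 0 occurrence(s) of x with (z + 6)
  => ( 8 - z ) == 11
stmt 2: z := z + y  -- replace 1 occurrence(s) of z with (z + y)
  => ( 8 - ( z + y ) ) == 11
stmt 1: y := y + y  -- replace 1 occurrence(s) of y with (y + y)
  => ( 8 - ( z + ( y + y ) ) ) == 11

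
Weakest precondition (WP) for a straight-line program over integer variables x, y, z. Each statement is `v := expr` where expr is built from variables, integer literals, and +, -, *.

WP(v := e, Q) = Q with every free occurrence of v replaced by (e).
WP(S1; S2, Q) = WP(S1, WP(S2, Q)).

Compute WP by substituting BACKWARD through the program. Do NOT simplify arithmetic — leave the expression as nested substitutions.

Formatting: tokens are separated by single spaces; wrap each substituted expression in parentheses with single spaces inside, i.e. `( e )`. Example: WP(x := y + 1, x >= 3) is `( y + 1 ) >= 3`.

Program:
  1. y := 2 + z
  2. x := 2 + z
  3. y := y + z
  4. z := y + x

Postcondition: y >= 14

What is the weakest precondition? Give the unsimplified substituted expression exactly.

Answer: ( ( 2 + z ) + z ) >= 14

Derivation:
post: y >= 14
stmt 4: z := y + x  -- replace 0 occurrence(s) of z with (y + x)
  => y >= 14
stmt 3: y := y + z  -- replace 1 occurrence(s) of y with (y + z)
  => ( y + z ) >= 14
stmt 2: x := 2 + z  -- replace 0 occurrence(s) of x with (2 + z)
  => ( y + z ) >= 14
stmt 1: y := 2 + z  -- replace 1 occurrence(s) of y with (2 + z)
  => ( ( 2 + z ) + z ) >= 14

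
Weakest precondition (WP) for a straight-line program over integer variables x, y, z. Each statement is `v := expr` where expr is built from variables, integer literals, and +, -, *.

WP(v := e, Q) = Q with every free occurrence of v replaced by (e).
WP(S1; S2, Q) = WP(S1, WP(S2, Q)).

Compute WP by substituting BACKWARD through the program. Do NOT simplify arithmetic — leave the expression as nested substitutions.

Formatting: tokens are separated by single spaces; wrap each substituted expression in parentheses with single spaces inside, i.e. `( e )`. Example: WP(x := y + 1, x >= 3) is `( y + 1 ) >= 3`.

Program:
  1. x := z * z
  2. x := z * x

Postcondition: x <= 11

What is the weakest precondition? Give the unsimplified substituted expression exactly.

post: x <= 11
stmt 2: x := z * x  -- replace 1 occurrence(s) of x with (z * x)
  => ( z * x ) <= 11
stmt 1: x := z * z  -- replace 1 occurrence(s) of x with (z * z)
  => ( z * ( z * z ) ) <= 11

Answer: ( z * ( z * z ) ) <= 11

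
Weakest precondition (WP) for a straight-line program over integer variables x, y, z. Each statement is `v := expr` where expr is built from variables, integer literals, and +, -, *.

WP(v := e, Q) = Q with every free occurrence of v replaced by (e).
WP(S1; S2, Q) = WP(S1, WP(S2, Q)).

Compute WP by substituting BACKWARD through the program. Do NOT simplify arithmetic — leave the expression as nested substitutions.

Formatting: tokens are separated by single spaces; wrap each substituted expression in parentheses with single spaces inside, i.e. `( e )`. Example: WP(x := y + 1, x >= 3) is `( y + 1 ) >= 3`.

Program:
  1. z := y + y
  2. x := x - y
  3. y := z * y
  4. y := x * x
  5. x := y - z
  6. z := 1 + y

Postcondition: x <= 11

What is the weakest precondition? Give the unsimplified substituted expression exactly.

post: x <= 11
stmt 6: z := 1 + y  -- replace 0 occurrence(s) of z with (1 + y)
  => x <= 11
stmt 5: x := y - z  -- replace 1 occurrence(s) of x with (y - z)
  => ( y - z ) <= 11
stmt 4: y := x * x  -- replace 1 occurrence(s) of y with (x * x)
  => ( ( x * x ) - z ) <= 11
stmt 3: y := z * y  -- replace 0 occurrence(s) of y with (z * y)
  => ( ( x * x ) - z ) <= 11
stmt 2: x := x - y  -- replace 2 occurrence(s) of x with (x - y)
  => ( ( ( x - y ) * ( x - y ) ) - z ) <= 11
stmt 1: z := y + y  -- replace 1 occurrence(s) of z with (y + y)
  => ( ( ( x - y ) * ( x - y ) ) - ( y + y ) ) <= 11

Answer: ( ( ( x - y ) * ( x - y ) ) - ( y + y ) ) <= 11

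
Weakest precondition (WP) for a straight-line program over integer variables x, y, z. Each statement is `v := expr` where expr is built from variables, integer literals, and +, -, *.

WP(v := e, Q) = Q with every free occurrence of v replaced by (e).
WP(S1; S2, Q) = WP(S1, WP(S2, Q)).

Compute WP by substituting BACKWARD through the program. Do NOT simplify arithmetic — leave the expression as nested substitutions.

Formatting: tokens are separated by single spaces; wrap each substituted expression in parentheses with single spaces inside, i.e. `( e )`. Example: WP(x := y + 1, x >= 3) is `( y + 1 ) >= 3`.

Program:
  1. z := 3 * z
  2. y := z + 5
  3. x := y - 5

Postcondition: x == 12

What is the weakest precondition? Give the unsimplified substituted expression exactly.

Answer: ( ( ( 3 * z ) + 5 ) - 5 ) == 12

Derivation:
post: x == 12
stmt 3: x := y - 5  -- replace 1 occurrence(s) of x with (y - 5)
  => ( y - 5 ) == 12
stmt 2: y := z + 5  -- replace 1 occurrence(s) of y with (z + 5)
  => ( ( z + 5 ) - 5 ) == 12
stmt 1: z := 3 * z  -- replace 1 occurrence(s) of z with (3 * z)
  => ( ( ( 3 * z ) + 5 ) - 5 ) == 12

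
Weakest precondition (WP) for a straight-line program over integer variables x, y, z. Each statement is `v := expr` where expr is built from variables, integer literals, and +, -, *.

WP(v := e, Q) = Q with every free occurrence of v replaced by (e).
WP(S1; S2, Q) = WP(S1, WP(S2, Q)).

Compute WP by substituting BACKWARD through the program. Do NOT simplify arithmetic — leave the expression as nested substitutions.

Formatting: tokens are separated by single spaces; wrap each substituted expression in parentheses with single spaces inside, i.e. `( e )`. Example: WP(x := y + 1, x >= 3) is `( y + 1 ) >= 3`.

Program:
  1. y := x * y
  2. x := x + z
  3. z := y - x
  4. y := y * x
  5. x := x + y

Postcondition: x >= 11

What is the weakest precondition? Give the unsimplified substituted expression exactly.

post: x >= 11
stmt 5: x := x + y  -- replace 1 occurrence(s) of x with (x + y)
  => ( x + y ) >= 11
stmt 4: y := y * x  -- replace 1 occurrence(s) of y with (y * x)
  => ( x + ( y * x ) ) >= 11
stmt 3: z := y - x  -- replace 0 occurrence(s) of z with (y - x)
  => ( x + ( y * x ) ) >= 11
stmt 2: x := x + z  -- replace 2 occurrence(s) of x with (x + z)
  => ( ( x + z ) + ( y * ( x + z ) ) ) >= 11
stmt 1: y := x * y  -- replace 1 occurrence(s) of y with (x * y)
  => ( ( x + z ) + ( ( x * y ) * ( x + z ) ) ) >= 11

Answer: ( ( x + z ) + ( ( x * y ) * ( x + z ) ) ) >= 11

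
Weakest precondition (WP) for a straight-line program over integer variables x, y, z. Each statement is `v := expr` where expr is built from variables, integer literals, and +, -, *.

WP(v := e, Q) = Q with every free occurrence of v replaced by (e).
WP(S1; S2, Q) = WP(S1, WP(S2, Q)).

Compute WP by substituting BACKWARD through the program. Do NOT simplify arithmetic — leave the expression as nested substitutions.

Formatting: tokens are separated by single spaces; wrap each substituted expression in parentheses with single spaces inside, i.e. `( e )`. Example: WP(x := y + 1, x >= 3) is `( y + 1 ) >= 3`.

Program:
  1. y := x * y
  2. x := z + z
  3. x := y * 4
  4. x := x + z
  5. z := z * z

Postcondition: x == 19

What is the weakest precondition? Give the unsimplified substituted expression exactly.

post: x == 19
stmt 5: z := z * z  -- replace 0 occurrence(s) of z with (z * z)
  => x == 19
stmt 4: x := x + z  -- replace 1 occurrence(s) of x with (x + z)
  => ( x + z ) == 19
stmt 3: x := y * 4  -- replace 1 occurrence(s) of x with (y * 4)
  => ( ( y * 4 ) + z ) == 19
stmt 2: x := z + z  -- replace 0 occurrence(s) of x with (z + z)
  => ( ( y * 4 ) + z ) == 19
stmt 1: y := x * y  -- replace 1 occurrence(s) of y with (x * y)
  => ( ( ( x * y ) * 4 ) + z ) == 19

Answer: ( ( ( x * y ) * 4 ) + z ) == 19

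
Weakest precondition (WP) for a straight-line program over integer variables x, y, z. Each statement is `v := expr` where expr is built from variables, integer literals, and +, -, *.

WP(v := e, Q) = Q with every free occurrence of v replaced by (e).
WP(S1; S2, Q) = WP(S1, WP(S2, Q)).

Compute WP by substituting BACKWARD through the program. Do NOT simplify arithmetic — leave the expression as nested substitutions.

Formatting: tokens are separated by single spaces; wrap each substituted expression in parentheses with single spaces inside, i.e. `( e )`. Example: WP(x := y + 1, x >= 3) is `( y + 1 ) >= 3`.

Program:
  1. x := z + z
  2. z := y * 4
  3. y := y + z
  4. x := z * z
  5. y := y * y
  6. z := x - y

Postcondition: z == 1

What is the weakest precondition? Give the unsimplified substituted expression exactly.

post: z == 1
stmt 6: z := x - y  -- replace 1 occurrence(s) of z with (x - y)
  => ( x - y ) == 1
stmt 5: y := y * y  -- replace 1 occurrence(s) of y with (y * y)
  => ( x - ( y * y ) ) == 1
stmt 4: x := z * z  -- replace 1 occurrence(s) of x with (z * z)
  => ( ( z * z ) - ( y * y ) ) == 1
stmt 3: y := y + z  -- replace 2 occurrence(s) of y with (y + z)
  => ( ( z * z ) - ( ( y + z ) * ( y + z ) ) ) == 1
stmt 2: z := y * 4  -- replace 4 occurrence(s) of z with (y * 4)
  => ( ( ( y * 4 ) * ( y * 4 ) ) - ( ( y + ( y * 4 ) ) * ( y + ( y * 4 ) ) ) ) == 1
stmt 1: x := z + z  -- replace 0 occurrence(s) of x with (z + z)
  => ( ( ( y * 4 ) * ( y * 4 ) ) - ( ( y + ( y * 4 ) ) * ( y + ( y * 4 ) ) ) ) == 1

Answer: ( ( ( y * 4 ) * ( y * 4 ) ) - ( ( y + ( y * 4 ) ) * ( y + ( y * 4 ) ) ) ) == 1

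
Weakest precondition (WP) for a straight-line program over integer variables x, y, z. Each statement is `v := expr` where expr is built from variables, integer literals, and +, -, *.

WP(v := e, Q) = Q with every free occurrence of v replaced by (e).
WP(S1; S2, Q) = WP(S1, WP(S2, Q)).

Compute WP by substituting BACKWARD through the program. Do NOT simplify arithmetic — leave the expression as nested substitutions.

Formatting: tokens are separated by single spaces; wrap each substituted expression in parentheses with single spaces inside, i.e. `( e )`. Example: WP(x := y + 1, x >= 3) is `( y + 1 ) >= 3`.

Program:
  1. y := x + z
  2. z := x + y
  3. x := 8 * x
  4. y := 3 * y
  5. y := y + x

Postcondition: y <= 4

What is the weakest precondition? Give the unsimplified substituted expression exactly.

post: y <= 4
stmt 5: y := y + x  -- replace 1 occurrence(s) of y with (y + x)
  => ( y + x ) <= 4
stmt 4: y := 3 * y  -- replace 1 occurrence(s) of y with (3 * y)
  => ( ( 3 * y ) + x ) <= 4
stmt 3: x := 8 * x  -- replace 1 occurrence(s) of x with (8 * x)
  => ( ( 3 * y ) + ( 8 * x ) ) <= 4
stmt 2: z := x + y  -- replace 0 occurrence(s) of z with (x + y)
  => ( ( 3 * y ) + ( 8 * x ) ) <= 4
stmt 1: y := x + z  -- replace 1 occurrence(s) of y with (x + z)
  => ( ( 3 * ( x + z ) ) + ( 8 * x ) ) <= 4

Answer: ( ( 3 * ( x + z ) ) + ( 8 * x ) ) <= 4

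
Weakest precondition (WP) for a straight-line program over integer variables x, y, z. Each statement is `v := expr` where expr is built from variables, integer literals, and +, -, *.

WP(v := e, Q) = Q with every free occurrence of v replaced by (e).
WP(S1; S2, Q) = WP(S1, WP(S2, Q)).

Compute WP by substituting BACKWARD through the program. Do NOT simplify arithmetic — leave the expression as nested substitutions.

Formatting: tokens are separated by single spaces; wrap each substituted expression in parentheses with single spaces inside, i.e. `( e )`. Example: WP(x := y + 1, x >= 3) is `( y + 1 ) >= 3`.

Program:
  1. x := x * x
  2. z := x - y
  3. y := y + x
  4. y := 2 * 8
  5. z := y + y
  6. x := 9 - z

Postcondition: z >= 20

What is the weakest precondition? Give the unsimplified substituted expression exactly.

Answer: ( ( 2 * 8 ) + ( 2 * 8 ) ) >= 20

Derivation:
post: z >= 20
stmt 6: x := 9 - z  -- replace 0 occurrence(s) of x with (9 - z)
  => z >= 20
stmt 5: z := y + y  -- replace 1 occurrence(s) of z with (y + y)
  => ( y + y ) >= 20
stmt 4: y := 2 * 8  -- replace 2 occurrence(s) of y with (2 * 8)
  => ( ( 2 * 8 ) + ( 2 * 8 ) ) >= 20
stmt 3: y := y + x  -- replace 0 occurrence(s) of y with (y + x)
  => ( ( 2 * 8 ) + ( 2 * 8 ) ) >= 20
stmt 2: z := x - y  -- replace 0 occurrence(s) of z with (x - y)
  => ( ( 2 * 8 ) + ( 2 * 8 ) ) >= 20
stmt 1: x := x * x  -- replace 0 occurrence(s) of x with (x * x)
  => ( ( 2 * 8 ) + ( 2 * 8 ) ) >= 20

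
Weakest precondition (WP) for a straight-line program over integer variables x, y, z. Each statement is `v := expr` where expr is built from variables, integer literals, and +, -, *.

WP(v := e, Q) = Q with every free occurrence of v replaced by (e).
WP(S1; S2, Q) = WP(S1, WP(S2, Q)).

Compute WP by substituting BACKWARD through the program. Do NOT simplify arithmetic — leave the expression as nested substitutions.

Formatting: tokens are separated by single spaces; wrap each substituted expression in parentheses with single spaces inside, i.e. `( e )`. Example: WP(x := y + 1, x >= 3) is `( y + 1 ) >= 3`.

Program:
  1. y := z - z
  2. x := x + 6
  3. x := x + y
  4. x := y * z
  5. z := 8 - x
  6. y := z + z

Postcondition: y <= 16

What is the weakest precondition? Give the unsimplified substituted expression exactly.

post: y <= 16
stmt 6: y := z + z  -- replace 1 occurrence(s) of y with (z + z)
  => ( z + z ) <= 16
stmt 5: z := 8 - x  -- replace 2 occurrence(s) of z with (8 - x)
  => ( ( 8 - x ) + ( 8 - x ) ) <= 16
stmt 4: x := y * z  -- replace 2 occurrence(s) of x with (y * z)
  => ( ( 8 - ( y * z ) ) + ( 8 - ( y * z ) ) ) <= 16
stmt 3: x := x + y  -- replace 0 occurrence(s) of x with (x + y)
  => ( ( 8 - ( y * z ) ) + ( 8 - ( y * z ) ) ) <= 16
stmt 2: x := x + 6  -- replace 0 occurrence(s) of x with (x + 6)
  => ( ( 8 - ( y * z ) ) + ( 8 - ( y * z ) ) ) <= 16
stmt 1: y := z - z  -- replace 2 occurrence(s) of y with (z - z)
  => ( ( 8 - ( ( z - z ) * z ) ) + ( 8 - ( ( z - z ) * z ) ) ) <= 16

Answer: ( ( 8 - ( ( z - z ) * z ) ) + ( 8 - ( ( z - z ) * z ) ) ) <= 16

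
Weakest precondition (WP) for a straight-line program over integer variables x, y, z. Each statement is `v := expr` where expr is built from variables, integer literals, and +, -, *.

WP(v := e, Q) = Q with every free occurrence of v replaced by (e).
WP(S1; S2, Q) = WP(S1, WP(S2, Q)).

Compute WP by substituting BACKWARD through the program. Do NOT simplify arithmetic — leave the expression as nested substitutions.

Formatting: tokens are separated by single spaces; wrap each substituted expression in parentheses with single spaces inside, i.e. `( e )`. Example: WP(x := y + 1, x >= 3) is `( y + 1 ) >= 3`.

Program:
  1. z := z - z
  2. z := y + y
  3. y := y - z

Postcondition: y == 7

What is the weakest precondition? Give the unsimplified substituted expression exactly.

Answer: ( y - ( y + y ) ) == 7

Derivation:
post: y == 7
stmt 3: y := y - z  -- replace 1 occurrence(s) of y with (y - z)
  => ( y - z ) == 7
stmt 2: z := y + y  -- replace 1 occurrence(s) of z with (y + y)
  => ( y - ( y + y ) ) == 7
stmt 1: z := z - z  -- replace 0 occurrence(s) of z with (z - z)
  => ( y - ( y + y ) ) == 7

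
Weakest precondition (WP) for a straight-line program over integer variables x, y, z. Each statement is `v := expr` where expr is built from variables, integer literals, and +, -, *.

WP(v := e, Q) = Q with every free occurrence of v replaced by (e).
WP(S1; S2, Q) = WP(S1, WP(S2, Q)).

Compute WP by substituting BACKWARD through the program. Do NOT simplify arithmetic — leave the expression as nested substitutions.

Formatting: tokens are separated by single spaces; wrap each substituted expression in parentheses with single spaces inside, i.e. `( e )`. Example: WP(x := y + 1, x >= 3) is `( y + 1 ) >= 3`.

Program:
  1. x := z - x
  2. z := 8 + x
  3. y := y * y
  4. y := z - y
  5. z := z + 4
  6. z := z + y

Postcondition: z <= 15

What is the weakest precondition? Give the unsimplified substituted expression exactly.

Answer: ( ( ( 8 + ( z - x ) ) + 4 ) + ( ( 8 + ( z - x ) ) - ( y * y ) ) ) <= 15

Derivation:
post: z <= 15
stmt 6: z := z + y  -- replace 1 occurrence(s) of z with (z + y)
  => ( z + y ) <= 15
stmt 5: z := z + 4  -- replace 1 occurrence(s) of z with (z + 4)
  => ( ( z + 4 ) + y ) <= 15
stmt 4: y := z - y  -- replace 1 occurrence(s) of y with (z - y)
  => ( ( z + 4 ) + ( z - y ) ) <= 15
stmt 3: y := y * y  -- replace 1 occurrence(s) of y with (y * y)
  => ( ( z + 4 ) + ( z - ( y * y ) ) ) <= 15
stmt 2: z := 8 + x  -- replace 2 occurrence(s) of z with (8 + x)
  => ( ( ( 8 + x ) + 4 ) + ( ( 8 + x ) - ( y * y ) ) ) <= 15
stmt 1: x := z - x  -- replace 2 occurrence(s) of x with (z - x)
  => ( ( ( 8 + ( z - x ) ) + 4 ) + ( ( 8 + ( z - x ) ) - ( y * y ) ) ) <= 15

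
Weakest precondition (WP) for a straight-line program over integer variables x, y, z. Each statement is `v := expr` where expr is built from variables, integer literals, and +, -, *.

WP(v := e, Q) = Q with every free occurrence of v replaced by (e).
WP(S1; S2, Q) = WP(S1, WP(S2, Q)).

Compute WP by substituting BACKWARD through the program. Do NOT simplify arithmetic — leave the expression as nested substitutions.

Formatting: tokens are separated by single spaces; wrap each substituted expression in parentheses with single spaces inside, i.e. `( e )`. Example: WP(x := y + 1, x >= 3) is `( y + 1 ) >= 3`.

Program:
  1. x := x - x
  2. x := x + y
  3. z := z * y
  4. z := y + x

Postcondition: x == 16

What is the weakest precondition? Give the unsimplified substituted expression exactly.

Answer: ( ( x - x ) + y ) == 16

Derivation:
post: x == 16
stmt 4: z := y + x  -- replace 0 occurrence(s) of z with (y + x)
  => x == 16
stmt 3: z := z * y  -- replace 0 occurrence(s) of z with (z * y)
  => x == 16
stmt 2: x := x + y  -- replace 1 occurrence(s) of x with (x + y)
  => ( x + y ) == 16
stmt 1: x := x - x  -- replace 1 occurrence(s) of x with (x - x)
  => ( ( x - x ) + y ) == 16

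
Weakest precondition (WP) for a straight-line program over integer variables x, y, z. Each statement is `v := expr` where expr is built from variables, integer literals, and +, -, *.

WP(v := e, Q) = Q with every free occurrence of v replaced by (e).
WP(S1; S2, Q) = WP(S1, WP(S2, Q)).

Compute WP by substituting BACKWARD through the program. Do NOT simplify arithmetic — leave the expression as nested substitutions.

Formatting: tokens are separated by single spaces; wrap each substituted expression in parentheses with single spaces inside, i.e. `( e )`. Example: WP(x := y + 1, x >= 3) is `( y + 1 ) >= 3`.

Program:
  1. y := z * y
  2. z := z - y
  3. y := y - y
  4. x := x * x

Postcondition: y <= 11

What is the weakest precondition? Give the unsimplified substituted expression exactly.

post: y <= 11
stmt 4: x := x * x  -- replace 0 occurrence(s) of x with (x * x)
  => y <= 11
stmt 3: y := y - y  -- replace 1 occurrence(s) of y with (y - y)
  => ( y - y ) <= 11
stmt 2: z := z - y  -- replace 0 occurrence(s) of z with (z - y)
  => ( y - y ) <= 11
stmt 1: y := z * y  -- replace 2 occurrence(s) of y with (z * y)
  => ( ( z * y ) - ( z * y ) ) <= 11

Answer: ( ( z * y ) - ( z * y ) ) <= 11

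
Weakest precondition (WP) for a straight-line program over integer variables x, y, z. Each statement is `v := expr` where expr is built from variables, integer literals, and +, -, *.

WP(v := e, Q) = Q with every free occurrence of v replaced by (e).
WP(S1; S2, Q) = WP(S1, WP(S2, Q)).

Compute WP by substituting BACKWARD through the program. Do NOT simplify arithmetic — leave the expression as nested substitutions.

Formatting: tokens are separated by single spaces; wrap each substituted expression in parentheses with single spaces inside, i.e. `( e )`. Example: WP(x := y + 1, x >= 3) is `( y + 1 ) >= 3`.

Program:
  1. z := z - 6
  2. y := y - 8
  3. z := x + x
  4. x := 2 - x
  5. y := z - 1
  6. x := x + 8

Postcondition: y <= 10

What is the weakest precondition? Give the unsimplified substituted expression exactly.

Answer: ( ( x + x ) - 1 ) <= 10

Derivation:
post: y <= 10
stmt 6: x := x + 8  -- replace 0 occurrence(s) of x with (x + 8)
  => y <= 10
stmt 5: y := z - 1  -- replace 1 occurrence(s) of y with (z - 1)
  => ( z - 1 ) <= 10
stmt 4: x := 2 - x  -- replace 0 occurrence(s) of x with (2 - x)
  => ( z - 1 ) <= 10
stmt 3: z := x + x  -- replace 1 occurrence(s) of z with (x + x)
  => ( ( x + x ) - 1 ) <= 10
stmt 2: y := y - 8  -- replace 0 occurrence(s) of y with (y - 8)
  => ( ( x + x ) - 1 ) <= 10
stmt 1: z := z - 6  -- replace 0 occurrence(s) of z with (z - 6)
  => ( ( x + x ) - 1 ) <= 10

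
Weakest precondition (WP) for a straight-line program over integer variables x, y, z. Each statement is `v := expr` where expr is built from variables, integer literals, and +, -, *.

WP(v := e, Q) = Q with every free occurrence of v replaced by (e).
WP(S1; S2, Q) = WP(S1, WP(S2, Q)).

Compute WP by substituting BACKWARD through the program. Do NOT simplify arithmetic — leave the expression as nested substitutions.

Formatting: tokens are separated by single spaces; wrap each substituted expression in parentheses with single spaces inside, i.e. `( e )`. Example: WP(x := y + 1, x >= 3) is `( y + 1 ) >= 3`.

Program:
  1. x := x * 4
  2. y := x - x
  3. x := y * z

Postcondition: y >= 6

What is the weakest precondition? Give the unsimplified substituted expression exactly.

Answer: ( ( x * 4 ) - ( x * 4 ) ) >= 6

Derivation:
post: y >= 6
stmt 3: x := y * z  -- replace 0 occurrence(s) of x with (y * z)
  => y >= 6
stmt 2: y := x - x  -- replace 1 occurrence(s) of y with (x - x)
  => ( x - x ) >= 6
stmt 1: x := x * 4  -- replace 2 occurrence(s) of x with (x * 4)
  => ( ( x * 4 ) - ( x * 4 ) ) >= 6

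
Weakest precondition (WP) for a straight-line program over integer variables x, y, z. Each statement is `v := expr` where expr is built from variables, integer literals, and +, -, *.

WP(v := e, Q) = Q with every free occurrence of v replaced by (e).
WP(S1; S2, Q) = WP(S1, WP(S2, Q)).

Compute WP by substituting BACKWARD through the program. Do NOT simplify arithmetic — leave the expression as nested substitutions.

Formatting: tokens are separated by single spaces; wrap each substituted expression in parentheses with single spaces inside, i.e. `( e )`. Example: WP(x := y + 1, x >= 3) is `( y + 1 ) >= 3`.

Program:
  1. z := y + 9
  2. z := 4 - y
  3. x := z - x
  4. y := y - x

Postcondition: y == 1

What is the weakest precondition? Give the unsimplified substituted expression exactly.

Answer: ( y - ( ( 4 - y ) - x ) ) == 1

Derivation:
post: y == 1
stmt 4: y := y - x  -- replace 1 occurrence(s) of y with (y - x)
  => ( y - x ) == 1
stmt 3: x := z - x  -- replace 1 occurrence(s) of x with (z - x)
  => ( y - ( z - x ) ) == 1
stmt 2: z := 4 - y  -- replace 1 occurrence(s) of z with (4 - y)
  => ( y - ( ( 4 - y ) - x ) ) == 1
stmt 1: z := y + 9  -- replace 0 occurrence(s) of z with (y + 9)
  => ( y - ( ( 4 - y ) - x ) ) == 1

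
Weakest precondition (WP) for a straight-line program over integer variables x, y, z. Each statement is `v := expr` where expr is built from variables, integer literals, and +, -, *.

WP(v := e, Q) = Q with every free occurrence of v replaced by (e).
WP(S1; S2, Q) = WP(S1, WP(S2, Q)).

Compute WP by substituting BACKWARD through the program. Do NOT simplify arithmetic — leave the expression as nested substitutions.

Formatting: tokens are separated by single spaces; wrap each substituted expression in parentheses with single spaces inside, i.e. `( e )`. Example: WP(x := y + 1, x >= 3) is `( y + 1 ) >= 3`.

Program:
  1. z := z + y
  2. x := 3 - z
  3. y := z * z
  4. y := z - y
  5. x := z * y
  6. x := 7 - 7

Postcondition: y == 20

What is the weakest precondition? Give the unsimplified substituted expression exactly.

post: y == 20
stmt 6: x := 7 - 7  -- replace 0 occurrence(s) of x with (7 - 7)
  => y == 20
stmt 5: x := z * y  -- replace 0 occurrence(s) of x with (z * y)
  => y == 20
stmt 4: y := z - y  -- replace 1 occurrence(s) of y with (z - y)
  => ( z - y ) == 20
stmt 3: y := z * z  -- replace 1 occurrence(s) of y with (z * z)
  => ( z - ( z * z ) ) == 20
stmt 2: x := 3 - z  -- replace 0 occurrence(s) of x with (3 - z)
  => ( z - ( z * z ) ) == 20
stmt 1: z := z + y  -- replace 3 occurrence(s) of z with (z + y)
  => ( ( z + y ) - ( ( z + y ) * ( z + y ) ) ) == 20

Answer: ( ( z + y ) - ( ( z + y ) * ( z + y ) ) ) == 20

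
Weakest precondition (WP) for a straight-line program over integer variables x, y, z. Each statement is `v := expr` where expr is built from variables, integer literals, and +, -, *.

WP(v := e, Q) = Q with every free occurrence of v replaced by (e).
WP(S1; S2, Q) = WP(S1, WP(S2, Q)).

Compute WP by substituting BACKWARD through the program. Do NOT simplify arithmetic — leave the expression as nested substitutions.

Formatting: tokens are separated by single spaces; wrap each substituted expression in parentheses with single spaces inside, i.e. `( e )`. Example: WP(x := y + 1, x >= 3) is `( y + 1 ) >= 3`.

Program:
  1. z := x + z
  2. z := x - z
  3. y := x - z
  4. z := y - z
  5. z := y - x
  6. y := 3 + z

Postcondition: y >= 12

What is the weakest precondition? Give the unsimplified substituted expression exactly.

post: y >= 12
stmt 6: y := 3 + z  -- replace 1 occurrence(s) of y with (3 + z)
  => ( 3 + z ) >= 12
stmt 5: z := y - x  -- replace 1 occurrence(s) of z with (y - x)
  => ( 3 + ( y - x ) ) >= 12
stmt 4: z := y - z  -- replace 0 occurrence(s) of z with (y - z)
  => ( 3 + ( y - x ) ) >= 12
stmt 3: y := x - z  -- replace 1 occurrence(s) of y with (x - z)
  => ( 3 + ( ( x - z ) - x ) ) >= 12
stmt 2: z := x - z  -- replace 1 occurrence(s) of z with (x - z)
  => ( 3 + ( ( x - ( x - z ) ) - x ) ) >= 12
stmt 1: z := x + z  -- replace 1 occurrence(s) of z with (x + z)
  => ( 3 + ( ( x - ( x - ( x + z ) ) ) - x ) ) >= 12

Answer: ( 3 + ( ( x - ( x - ( x + z ) ) ) - x ) ) >= 12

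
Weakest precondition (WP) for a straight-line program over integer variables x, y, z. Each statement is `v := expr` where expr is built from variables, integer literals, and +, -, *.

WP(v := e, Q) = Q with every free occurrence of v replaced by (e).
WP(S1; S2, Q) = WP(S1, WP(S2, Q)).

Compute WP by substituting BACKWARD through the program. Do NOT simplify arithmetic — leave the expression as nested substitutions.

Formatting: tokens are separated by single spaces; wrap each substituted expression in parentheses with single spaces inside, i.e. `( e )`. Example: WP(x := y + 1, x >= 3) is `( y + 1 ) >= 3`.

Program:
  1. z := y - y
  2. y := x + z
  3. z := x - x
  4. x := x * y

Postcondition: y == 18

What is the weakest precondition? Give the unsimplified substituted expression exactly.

post: y == 18
stmt 4: x := x * y  -- replace 0 occurrence(s) of x with (x * y)
  => y == 18
stmt 3: z := x - x  -- replace 0 occurrence(s) of z with (x - x)
  => y == 18
stmt 2: y := x + z  -- replace 1 occurrence(s) of y with (x + z)
  => ( x + z ) == 18
stmt 1: z := y - y  -- replace 1 occurrence(s) of z with (y - y)
  => ( x + ( y - y ) ) == 18

Answer: ( x + ( y - y ) ) == 18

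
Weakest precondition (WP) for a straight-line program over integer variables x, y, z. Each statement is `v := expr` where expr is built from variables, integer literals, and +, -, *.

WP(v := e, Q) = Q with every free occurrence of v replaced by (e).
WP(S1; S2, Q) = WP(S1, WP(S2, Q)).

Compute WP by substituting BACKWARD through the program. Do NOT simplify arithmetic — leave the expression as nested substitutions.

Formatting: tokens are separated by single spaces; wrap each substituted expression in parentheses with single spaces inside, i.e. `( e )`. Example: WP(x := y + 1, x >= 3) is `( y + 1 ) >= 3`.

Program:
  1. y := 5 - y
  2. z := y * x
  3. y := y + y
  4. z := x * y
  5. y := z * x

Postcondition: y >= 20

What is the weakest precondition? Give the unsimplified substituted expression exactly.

post: y >= 20
stmt 5: y := z * x  -- replace 1 occurrence(s) of y with (z * x)
  => ( z * x ) >= 20
stmt 4: z := x * y  -- replace 1 occurrence(s) of z with (x * y)
  => ( ( x * y ) * x ) >= 20
stmt 3: y := y + y  -- replace 1 occurrence(s) of y with (y + y)
  => ( ( x * ( y + y ) ) * x ) >= 20
stmt 2: z := y * x  -- replace 0 occurrence(s) of z with (y * x)
  => ( ( x * ( y + y ) ) * x ) >= 20
stmt 1: y := 5 - y  -- replace 2 occurrence(s) of y with (5 - y)
  => ( ( x * ( ( 5 - y ) + ( 5 - y ) ) ) * x ) >= 20

Answer: ( ( x * ( ( 5 - y ) + ( 5 - y ) ) ) * x ) >= 20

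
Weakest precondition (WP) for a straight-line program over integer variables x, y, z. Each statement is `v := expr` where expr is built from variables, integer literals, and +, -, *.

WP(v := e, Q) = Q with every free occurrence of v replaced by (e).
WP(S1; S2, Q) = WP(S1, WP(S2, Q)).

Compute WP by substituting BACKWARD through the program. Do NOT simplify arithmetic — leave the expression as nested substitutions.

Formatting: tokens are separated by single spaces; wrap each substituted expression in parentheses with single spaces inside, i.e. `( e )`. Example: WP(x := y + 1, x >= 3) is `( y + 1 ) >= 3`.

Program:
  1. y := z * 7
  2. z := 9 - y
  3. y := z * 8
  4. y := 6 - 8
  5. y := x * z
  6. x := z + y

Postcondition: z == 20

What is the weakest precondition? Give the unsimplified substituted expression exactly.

post: z == 20
stmt 6: x := z + y  -- replace 0 occurrence(s) of x with (z + y)
  => z == 20
stmt 5: y := x * z  -- replace 0 occurrence(s) of y with (x * z)
  => z == 20
stmt 4: y := 6 - 8  -- replace 0 occurrence(s) of y with (6 - 8)
  => z == 20
stmt 3: y := z * 8  -- replace 0 occurrence(s) of y with (z * 8)
  => z == 20
stmt 2: z := 9 - y  -- replace 1 occurrence(s) of z with (9 - y)
  => ( 9 - y ) == 20
stmt 1: y := z * 7  -- replace 1 occurrence(s) of y with (z * 7)
  => ( 9 - ( z * 7 ) ) == 20

Answer: ( 9 - ( z * 7 ) ) == 20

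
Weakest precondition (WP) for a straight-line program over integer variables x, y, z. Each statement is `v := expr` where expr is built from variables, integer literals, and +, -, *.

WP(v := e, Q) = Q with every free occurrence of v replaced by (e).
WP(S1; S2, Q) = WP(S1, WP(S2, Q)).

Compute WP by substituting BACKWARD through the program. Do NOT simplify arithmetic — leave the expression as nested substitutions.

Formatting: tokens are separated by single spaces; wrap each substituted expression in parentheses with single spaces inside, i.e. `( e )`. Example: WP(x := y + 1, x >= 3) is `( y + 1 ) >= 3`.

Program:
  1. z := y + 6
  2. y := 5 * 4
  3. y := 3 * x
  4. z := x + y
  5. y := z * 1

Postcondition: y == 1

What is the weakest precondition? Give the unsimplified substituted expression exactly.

post: y == 1
stmt 5: y := z * 1  -- replace 1 occurrence(s) of y with (z * 1)
  => ( z * 1 ) == 1
stmt 4: z := x + y  -- replace 1 occurrence(s) of z with (x + y)
  => ( ( x + y ) * 1 ) == 1
stmt 3: y := 3 * x  -- replace 1 occurrence(s) of y with (3 * x)
  => ( ( x + ( 3 * x ) ) * 1 ) == 1
stmt 2: y := 5 * 4  -- replace 0 occurrence(s) of y with (5 * 4)
  => ( ( x + ( 3 * x ) ) * 1 ) == 1
stmt 1: z := y + 6  -- replace 0 occurrence(s) of z with (y + 6)
  => ( ( x + ( 3 * x ) ) * 1 ) == 1

Answer: ( ( x + ( 3 * x ) ) * 1 ) == 1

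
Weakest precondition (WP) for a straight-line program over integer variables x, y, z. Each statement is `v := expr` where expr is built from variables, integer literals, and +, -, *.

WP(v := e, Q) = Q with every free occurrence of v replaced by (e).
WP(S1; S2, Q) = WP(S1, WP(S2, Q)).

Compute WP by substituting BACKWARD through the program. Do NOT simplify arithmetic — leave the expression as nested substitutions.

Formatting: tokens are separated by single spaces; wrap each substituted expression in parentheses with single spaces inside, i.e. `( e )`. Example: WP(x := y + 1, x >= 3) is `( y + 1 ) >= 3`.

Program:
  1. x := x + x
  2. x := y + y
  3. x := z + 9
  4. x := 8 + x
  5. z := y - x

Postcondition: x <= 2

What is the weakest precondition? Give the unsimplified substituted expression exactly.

post: x <= 2
stmt 5: z := y - x  -- replace 0 occurrence(s) of z with (y - x)
  => x <= 2
stmt 4: x := 8 + x  -- replace 1 occurrence(s) of x with (8 + x)
  => ( 8 + x ) <= 2
stmt 3: x := z + 9  -- replace 1 occurrence(s) of x with (z + 9)
  => ( 8 + ( z + 9 ) ) <= 2
stmt 2: x := y + y  -- replace 0 occurrence(s) of x with (y + y)
  => ( 8 + ( z + 9 ) ) <= 2
stmt 1: x := x + x  -- replace 0 occurrence(s) of x with (x + x)
  => ( 8 + ( z + 9 ) ) <= 2

Answer: ( 8 + ( z + 9 ) ) <= 2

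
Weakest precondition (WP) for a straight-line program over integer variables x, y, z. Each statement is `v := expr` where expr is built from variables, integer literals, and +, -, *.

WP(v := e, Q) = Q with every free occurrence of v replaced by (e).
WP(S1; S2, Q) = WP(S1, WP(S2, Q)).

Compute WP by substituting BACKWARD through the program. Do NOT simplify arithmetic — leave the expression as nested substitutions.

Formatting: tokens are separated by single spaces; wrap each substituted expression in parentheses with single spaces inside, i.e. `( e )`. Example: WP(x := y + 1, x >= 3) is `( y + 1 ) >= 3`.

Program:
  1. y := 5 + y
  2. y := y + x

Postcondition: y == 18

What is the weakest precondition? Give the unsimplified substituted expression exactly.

post: y == 18
stmt 2: y := y + x  -- replace 1 occurrence(s) of y with (y + x)
  => ( y + x ) == 18
stmt 1: y := 5 + y  -- replace 1 occurrence(s) of y with (5 + y)
  => ( ( 5 + y ) + x ) == 18

Answer: ( ( 5 + y ) + x ) == 18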